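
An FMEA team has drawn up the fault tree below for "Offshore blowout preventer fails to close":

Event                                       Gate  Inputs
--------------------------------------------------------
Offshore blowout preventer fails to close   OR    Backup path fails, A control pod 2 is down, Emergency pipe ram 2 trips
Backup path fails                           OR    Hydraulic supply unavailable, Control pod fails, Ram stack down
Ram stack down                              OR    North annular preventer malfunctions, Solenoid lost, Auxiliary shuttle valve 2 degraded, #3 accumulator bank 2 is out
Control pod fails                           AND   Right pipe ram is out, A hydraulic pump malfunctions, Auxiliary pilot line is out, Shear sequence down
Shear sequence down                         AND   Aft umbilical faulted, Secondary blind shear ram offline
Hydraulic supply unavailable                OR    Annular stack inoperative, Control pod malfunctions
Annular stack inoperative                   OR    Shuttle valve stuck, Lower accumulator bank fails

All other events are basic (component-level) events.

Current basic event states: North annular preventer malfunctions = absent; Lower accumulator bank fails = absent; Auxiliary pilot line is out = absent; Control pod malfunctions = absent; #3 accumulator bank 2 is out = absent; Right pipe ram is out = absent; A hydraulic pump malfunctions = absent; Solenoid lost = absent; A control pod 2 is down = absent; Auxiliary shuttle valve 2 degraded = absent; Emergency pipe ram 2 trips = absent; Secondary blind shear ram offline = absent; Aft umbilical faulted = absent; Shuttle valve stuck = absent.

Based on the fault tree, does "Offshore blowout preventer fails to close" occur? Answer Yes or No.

No

Annular stack inoperative [OR]: Shuttle valve stuck=not, Lower accumulator bank fails=not → no input occurs → does not occur.
Hydraulic supply unavailable [OR]: Annular stack inoperative=not, Control pod malfunctions=not → no input occurs → does not occur.
Shear sequence down [AND]: Aft umbilical faulted=not, Secondary blind shear ram offline=not → not all inputs occur → does not occur.
Control pod fails [AND]: Right pipe ram is out=not, A hydraulic pump malfunctions=not, Auxiliary pilot line is out=not, Shear sequence down=not → not all inputs occur → does not occur.
Ram stack down [OR]: North annular preventer malfunctions=not, Solenoid lost=not, Auxiliary shuttle valve 2 degraded=not, #3 accumulator bank 2 is out=not → no input occurs → does not occur.
Backup path fails [OR]: Hydraulic supply unavailable=not, Control pod fails=not, Ram stack down=not → no input occurs → does not occur.
Offshore blowout preventer fails to close [OR]: Backup path fails=not, A control pod 2 is down=not, Emergency pipe ram 2 trips=not → no input occurs → does not occur.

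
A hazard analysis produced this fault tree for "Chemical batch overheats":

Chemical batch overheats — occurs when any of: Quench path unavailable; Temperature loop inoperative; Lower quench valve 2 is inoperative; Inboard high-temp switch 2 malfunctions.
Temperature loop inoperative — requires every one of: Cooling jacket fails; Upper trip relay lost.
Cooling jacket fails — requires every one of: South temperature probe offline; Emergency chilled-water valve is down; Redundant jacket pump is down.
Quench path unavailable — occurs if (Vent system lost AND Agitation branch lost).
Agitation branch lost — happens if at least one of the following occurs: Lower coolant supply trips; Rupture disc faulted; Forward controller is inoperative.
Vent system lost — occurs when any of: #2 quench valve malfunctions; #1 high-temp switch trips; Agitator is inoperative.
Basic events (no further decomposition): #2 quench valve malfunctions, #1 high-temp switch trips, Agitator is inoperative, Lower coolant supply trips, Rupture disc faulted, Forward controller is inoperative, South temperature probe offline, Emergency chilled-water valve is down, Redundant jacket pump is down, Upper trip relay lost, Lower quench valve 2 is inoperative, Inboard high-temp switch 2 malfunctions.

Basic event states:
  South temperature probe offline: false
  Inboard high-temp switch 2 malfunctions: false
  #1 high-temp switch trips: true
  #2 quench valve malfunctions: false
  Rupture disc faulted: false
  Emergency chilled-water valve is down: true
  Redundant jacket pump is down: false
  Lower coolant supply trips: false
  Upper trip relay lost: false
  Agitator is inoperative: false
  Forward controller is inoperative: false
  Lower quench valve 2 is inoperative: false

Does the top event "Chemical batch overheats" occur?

No

Vent system lost [OR]: #2 quench valve malfunctions=not, #1 high-temp switch trips=occurs, Agitator is inoperative=not → at least one input occurs → occurs.
Agitation branch lost [OR]: Lower coolant supply trips=not, Rupture disc faulted=not, Forward controller is inoperative=not → no input occurs → does not occur.
Quench path unavailable [AND]: Vent system lost=occurs, Agitation branch lost=not → not all inputs occur → does not occur.
Cooling jacket fails [AND]: South temperature probe offline=not, Emergency chilled-water valve is down=occurs, Redundant jacket pump is down=not → not all inputs occur → does not occur.
Temperature loop inoperative [AND]: Cooling jacket fails=not, Upper trip relay lost=not → not all inputs occur → does not occur.
Chemical batch overheats [OR]: Quench path unavailable=not, Temperature loop inoperative=not, Lower quench valve 2 is inoperative=not, Inboard high-temp switch 2 malfunctions=not → no input occurs → does not occur.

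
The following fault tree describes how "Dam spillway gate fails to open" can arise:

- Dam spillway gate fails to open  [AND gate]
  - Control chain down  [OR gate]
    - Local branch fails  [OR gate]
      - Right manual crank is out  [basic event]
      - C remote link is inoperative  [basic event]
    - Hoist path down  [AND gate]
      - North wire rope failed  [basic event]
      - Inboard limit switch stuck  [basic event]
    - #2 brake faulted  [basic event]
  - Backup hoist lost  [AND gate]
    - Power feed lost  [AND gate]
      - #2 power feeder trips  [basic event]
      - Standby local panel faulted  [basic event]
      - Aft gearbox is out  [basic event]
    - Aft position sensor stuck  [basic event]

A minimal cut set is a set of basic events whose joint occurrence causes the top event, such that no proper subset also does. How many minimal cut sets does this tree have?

Local branch fails [OR]: union of children's cut sets → 2 cut set(s).
Hoist path down [AND]: one cut set from each child combined → 1 × 1 = 1 cut set(s).
Control chain down [OR]: union of children's cut sets → 4 cut set(s).
Power feed lost [AND]: one cut set from each child combined → 1 × 1 × 1 = 1 cut set(s).
Backup hoist lost [AND]: one cut set from each child combined → 1 × 1 = 1 cut set(s).
Dam spillway gate fails to open [AND]: one cut set from each child combined → 4 × 1 = 4 cut set(s).
Minimal cut sets: {#2 power feeder trips, Aft gearbox is out, Aft position sensor stuck, Right manual crank is out, Standby local panel faulted}; {#2 power feeder trips, Aft gearbox is out, Aft position sensor stuck, C remote link is inoperative, Standby local panel faulted}; {#2 power feeder trips, Aft gearbox is out, Aft position sensor stuck, Inboard limit switch stuck, North wire rope failed, Standby local panel faulted}; {#2 brake faulted, #2 power feeder trips, Aft gearbox is out, Aft position sensor stuck, Standby local panel faulted}.

4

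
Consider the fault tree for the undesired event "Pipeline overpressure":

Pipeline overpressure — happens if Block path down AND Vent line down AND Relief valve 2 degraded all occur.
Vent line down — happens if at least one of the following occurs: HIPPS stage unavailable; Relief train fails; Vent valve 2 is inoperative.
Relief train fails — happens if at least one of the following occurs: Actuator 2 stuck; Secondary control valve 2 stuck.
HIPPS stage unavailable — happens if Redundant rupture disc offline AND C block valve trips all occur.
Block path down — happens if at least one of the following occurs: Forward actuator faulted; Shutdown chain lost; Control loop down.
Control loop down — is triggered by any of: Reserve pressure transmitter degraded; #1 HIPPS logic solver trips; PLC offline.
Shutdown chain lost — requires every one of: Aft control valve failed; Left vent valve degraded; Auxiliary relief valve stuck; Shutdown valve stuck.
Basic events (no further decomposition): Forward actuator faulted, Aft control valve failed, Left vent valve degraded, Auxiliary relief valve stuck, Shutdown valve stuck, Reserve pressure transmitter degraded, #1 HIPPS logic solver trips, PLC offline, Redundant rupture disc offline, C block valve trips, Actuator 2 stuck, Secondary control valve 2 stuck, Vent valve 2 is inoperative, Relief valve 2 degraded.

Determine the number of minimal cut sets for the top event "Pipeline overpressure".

Shutdown chain lost [AND]: one cut set from each child combined → 1 × 1 × 1 × 1 = 1 cut set(s).
Control loop down [OR]: union of children's cut sets → 3 cut set(s).
Block path down [OR]: union of children's cut sets → 5 cut set(s).
HIPPS stage unavailable [AND]: one cut set from each child combined → 1 × 1 = 1 cut set(s).
Relief train fails [OR]: union of children's cut sets → 2 cut set(s).
Vent line down [OR]: union of children's cut sets → 4 cut set(s).
Pipeline overpressure [AND]: one cut set from each child combined → 5 × 4 × 1 = 20 cut set(s).

20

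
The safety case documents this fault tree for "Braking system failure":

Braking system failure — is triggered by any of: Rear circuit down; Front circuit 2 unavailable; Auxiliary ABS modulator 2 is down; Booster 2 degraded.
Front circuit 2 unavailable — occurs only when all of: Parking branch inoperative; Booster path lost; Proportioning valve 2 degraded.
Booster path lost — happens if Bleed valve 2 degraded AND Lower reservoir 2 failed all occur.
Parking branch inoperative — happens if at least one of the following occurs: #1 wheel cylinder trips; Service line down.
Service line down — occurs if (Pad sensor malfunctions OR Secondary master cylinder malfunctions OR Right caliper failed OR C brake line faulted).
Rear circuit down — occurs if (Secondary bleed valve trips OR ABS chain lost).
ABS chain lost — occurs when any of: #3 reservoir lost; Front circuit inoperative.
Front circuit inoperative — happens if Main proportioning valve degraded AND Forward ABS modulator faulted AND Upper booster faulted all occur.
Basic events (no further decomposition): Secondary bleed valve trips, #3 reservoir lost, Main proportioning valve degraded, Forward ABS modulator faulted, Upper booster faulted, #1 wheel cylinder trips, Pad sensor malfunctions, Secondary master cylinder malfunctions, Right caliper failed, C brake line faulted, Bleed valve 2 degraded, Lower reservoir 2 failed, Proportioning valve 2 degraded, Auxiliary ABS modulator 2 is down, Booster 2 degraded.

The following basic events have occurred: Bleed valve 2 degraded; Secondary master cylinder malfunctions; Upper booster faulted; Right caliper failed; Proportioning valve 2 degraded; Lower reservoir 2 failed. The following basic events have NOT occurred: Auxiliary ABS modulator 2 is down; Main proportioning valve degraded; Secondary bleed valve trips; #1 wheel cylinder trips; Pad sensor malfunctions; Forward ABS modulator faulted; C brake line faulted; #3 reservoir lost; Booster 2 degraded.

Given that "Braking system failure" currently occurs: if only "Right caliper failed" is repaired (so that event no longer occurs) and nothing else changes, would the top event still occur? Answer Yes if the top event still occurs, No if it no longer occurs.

Yes

Counterfactual: set "Right caliper failed" to not occurred.
Front circuit inoperative [AND]: Main proportioning valve degraded=not, Forward ABS modulator faulted=not, Upper booster faulted=occurs → not all inputs occur → does not occur.
ABS chain lost [OR]: #3 reservoir lost=not, Front circuit inoperative=not → no input occurs → does not occur.
Rear circuit down [OR]: Secondary bleed valve trips=not, ABS chain lost=not → no input occurs → does not occur.
Service line down [OR]: Pad sensor malfunctions=not, Secondary master cylinder malfunctions=occurs, Right caliper failed=not, C brake line faulted=not → at least one input occurs → occurs.
Parking branch inoperative [OR]: #1 wheel cylinder trips=not, Service line down=occurs → at least one input occurs → occurs.
Booster path lost [AND]: Bleed valve 2 degraded=occurs, Lower reservoir 2 failed=occurs → all inputs occur → occurs.
Front circuit 2 unavailable [AND]: Parking branch inoperative=occurs, Booster path lost=occurs, Proportioning valve 2 degraded=occurs → all inputs occur → occurs.
Braking system failure [OR]: Rear circuit down=not, Front circuit 2 unavailable=occurs, Auxiliary ABS modulator 2 is down=not, Booster 2 degraded=not → at least one input occurs → occurs.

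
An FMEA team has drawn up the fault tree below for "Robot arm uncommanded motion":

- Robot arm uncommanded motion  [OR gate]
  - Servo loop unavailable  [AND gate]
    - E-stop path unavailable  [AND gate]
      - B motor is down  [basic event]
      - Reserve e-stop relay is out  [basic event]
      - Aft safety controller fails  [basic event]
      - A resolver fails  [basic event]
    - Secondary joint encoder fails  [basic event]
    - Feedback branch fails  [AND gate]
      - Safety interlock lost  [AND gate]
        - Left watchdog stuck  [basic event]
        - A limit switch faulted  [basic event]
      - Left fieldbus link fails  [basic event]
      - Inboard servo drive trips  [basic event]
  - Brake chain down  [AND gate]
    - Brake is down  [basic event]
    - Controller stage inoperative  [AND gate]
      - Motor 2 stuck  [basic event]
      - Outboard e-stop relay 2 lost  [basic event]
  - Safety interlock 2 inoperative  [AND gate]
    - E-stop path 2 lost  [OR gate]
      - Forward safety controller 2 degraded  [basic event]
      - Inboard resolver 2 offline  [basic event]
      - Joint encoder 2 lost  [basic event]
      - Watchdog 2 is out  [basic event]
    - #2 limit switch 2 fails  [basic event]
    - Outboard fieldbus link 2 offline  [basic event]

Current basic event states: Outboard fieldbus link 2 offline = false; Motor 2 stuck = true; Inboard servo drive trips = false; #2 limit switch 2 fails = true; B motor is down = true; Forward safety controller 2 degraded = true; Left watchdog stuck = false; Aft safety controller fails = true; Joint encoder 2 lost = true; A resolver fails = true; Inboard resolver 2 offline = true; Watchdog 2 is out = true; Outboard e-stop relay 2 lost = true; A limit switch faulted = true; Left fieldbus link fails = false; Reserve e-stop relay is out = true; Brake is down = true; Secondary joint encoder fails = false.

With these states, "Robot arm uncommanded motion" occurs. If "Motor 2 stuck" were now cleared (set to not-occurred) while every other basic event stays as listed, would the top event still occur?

Counterfactual: set "Motor 2 stuck" to not occurred.
E-stop path unavailable [AND]: B motor is down=occurs, Reserve e-stop relay is out=occurs, Aft safety controller fails=occurs, A resolver fails=occurs → all inputs occur → occurs.
Safety interlock lost [AND]: Left watchdog stuck=not, A limit switch faulted=occurs → not all inputs occur → does not occur.
Feedback branch fails [AND]: Safety interlock lost=not, Left fieldbus link fails=not, Inboard servo drive trips=not → not all inputs occur → does not occur.
Servo loop unavailable [AND]: E-stop path unavailable=occurs, Secondary joint encoder fails=not, Feedback branch fails=not → not all inputs occur → does not occur.
Controller stage inoperative [AND]: Motor 2 stuck=not, Outboard e-stop relay 2 lost=occurs → not all inputs occur → does not occur.
Brake chain down [AND]: Brake is down=occurs, Controller stage inoperative=not → not all inputs occur → does not occur.
E-stop path 2 lost [OR]: Forward safety controller 2 degraded=occurs, Inboard resolver 2 offline=occurs, Joint encoder 2 lost=occurs, Watchdog 2 is out=occurs → at least one input occurs → occurs.
Safety interlock 2 inoperative [AND]: E-stop path 2 lost=occurs, #2 limit switch 2 fails=occurs, Outboard fieldbus link 2 offline=not → not all inputs occur → does not occur.
Robot arm uncommanded motion [OR]: Servo loop unavailable=not, Brake chain down=not, Safety interlock 2 inoperative=not → no input occurs → does not occur.

No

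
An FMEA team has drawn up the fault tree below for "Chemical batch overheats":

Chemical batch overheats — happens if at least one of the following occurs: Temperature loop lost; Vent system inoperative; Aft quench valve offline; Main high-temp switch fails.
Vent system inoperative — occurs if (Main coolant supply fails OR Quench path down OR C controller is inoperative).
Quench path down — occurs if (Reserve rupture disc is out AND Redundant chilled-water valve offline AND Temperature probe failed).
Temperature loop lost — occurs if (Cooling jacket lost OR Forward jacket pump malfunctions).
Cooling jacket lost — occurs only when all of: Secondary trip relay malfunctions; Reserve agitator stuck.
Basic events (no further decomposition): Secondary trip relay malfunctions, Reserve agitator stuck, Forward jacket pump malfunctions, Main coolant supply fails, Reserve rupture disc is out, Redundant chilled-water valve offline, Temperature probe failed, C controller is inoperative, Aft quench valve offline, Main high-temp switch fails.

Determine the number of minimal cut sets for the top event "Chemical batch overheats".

Cooling jacket lost [AND]: one cut set from each child combined → 1 × 1 = 1 cut set(s).
Temperature loop lost [OR]: union of children's cut sets → 2 cut set(s).
Quench path down [AND]: one cut set from each child combined → 1 × 1 × 1 = 1 cut set(s).
Vent system inoperative [OR]: union of children's cut sets → 3 cut set(s).
Chemical batch overheats [OR]: union of children's cut sets → 7 cut set(s).
Minimal cut sets: {Reserve agitator stuck, Secondary trip relay malfunctions}; {Forward jacket pump malfunctions}; {Main coolant supply fails}; {Redundant chilled-water valve offline, Reserve rupture disc is out, Temperature probe failed}; {C controller is inoperative}; {Aft quench valve offline}; {Main high-temp switch fails}.

7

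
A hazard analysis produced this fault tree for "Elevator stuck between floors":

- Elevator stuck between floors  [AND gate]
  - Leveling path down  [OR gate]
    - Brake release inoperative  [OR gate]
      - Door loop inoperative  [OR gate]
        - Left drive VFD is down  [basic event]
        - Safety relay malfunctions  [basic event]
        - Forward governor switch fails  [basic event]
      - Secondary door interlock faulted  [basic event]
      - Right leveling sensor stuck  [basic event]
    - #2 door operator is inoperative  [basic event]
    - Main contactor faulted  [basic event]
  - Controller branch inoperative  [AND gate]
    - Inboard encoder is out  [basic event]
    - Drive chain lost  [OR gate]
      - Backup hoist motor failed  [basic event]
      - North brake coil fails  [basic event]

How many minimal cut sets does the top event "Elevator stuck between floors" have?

14

Door loop inoperative [OR]: union of children's cut sets → 3 cut set(s).
Brake release inoperative [OR]: union of children's cut sets → 5 cut set(s).
Leveling path down [OR]: union of children's cut sets → 7 cut set(s).
Drive chain lost [OR]: union of children's cut sets → 2 cut set(s).
Controller branch inoperative [AND]: one cut set from each child combined → 1 × 2 = 2 cut set(s).
Elevator stuck between floors [AND]: one cut set from each child combined → 7 × 2 = 14 cut set(s).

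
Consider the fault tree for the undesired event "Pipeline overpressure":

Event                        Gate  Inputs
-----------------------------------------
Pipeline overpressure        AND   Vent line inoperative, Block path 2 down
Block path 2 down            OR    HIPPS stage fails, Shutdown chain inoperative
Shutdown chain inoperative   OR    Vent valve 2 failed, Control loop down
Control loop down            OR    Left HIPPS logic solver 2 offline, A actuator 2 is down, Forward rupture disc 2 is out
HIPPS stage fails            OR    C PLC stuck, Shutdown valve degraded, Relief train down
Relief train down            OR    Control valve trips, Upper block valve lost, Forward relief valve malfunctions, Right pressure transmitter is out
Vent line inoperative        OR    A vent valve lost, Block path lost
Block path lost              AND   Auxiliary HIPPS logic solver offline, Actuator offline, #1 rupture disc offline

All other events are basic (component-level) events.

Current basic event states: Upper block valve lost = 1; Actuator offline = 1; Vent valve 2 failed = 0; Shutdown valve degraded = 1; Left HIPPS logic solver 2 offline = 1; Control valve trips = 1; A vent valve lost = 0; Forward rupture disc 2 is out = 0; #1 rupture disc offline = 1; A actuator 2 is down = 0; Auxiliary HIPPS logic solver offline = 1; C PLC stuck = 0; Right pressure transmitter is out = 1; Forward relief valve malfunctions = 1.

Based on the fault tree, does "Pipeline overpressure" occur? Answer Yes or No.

Yes

Block path lost [AND]: Auxiliary HIPPS logic solver offline=occurs, Actuator offline=occurs, #1 rupture disc offline=occurs → all inputs occur → occurs.
Vent line inoperative [OR]: A vent valve lost=not, Block path lost=occurs → at least one input occurs → occurs.
Relief train down [OR]: Control valve trips=occurs, Upper block valve lost=occurs, Forward relief valve malfunctions=occurs, Right pressure transmitter is out=occurs → at least one input occurs → occurs.
HIPPS stage fails [OR]: C PLC stuck=not, Shutdown valve degraded=occurs, Relief train down=occurs → at least one input occurs → occurs.
Control loop down [OR]: Left HIPPS logic solver 2 offline=occurs, A actuator 2 is down=not, Forward rupture disc 2 is out=not → at least one input occurs → occurs.
Shutdown chain inoperative [OR]: Vent valve 2 failed=not, Control loop down=occurs → at least one input occurs → occurs.
Block path 2 down [OR]: HIPPS stage fails=occurs, Shutdown chain inoperative=occurs → at least one input occurs → occurs.
Pipeline overpressure [AND]: Vent line inoperative=occurs, Block path 2 down=occurs → all inputs occur → occurs.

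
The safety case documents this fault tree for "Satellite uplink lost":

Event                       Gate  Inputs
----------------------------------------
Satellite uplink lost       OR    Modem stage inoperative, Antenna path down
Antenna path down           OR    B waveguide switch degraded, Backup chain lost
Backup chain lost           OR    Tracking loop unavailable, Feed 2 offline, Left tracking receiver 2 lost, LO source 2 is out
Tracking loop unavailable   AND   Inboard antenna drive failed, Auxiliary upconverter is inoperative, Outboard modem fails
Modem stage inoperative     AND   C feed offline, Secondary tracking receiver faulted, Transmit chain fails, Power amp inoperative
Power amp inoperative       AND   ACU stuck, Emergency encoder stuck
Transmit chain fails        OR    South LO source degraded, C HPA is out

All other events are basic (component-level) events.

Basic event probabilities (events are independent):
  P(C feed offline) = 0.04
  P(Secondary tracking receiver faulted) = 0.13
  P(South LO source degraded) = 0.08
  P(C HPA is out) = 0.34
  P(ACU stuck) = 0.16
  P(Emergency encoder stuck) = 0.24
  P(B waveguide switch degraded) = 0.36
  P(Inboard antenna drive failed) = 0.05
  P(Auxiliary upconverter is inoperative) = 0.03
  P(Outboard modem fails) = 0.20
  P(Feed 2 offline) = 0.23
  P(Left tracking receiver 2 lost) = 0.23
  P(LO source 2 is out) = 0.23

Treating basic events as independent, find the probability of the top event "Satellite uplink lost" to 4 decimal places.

0.7079

P(Transmit chain fails) [OR] = 1 − (1−0.08) × (1−0.34) = 0.392800
P(Power amp inoperative) [AND] = 0.16 × 0.24 = 0.038400
P(Modem stage inoperative) [AND] = 0.04 × 0.13 × 0.392800 × 0.038400 = 0.000078
P(Tracking loop unavailable) [AND] = 0.05 × 0.03 × 0.20 = 0.000300
P(Backup chain lost) [OR] = 1 − (1−0.000300) × (1−0.23) × (1−0.23) × (1−0.23) = 0.543604
P(Antenna path down) [OR] = 1 − (1−0.36) × (1−0.543604) = 0.707907
P(Satellite uplink lost) [OR] = 1 − (1−0.000078) × (1−0.707907) = 0.707930
Rounded to 4 decimal places: P(Satellite uplink lost) ≈ 0.7079.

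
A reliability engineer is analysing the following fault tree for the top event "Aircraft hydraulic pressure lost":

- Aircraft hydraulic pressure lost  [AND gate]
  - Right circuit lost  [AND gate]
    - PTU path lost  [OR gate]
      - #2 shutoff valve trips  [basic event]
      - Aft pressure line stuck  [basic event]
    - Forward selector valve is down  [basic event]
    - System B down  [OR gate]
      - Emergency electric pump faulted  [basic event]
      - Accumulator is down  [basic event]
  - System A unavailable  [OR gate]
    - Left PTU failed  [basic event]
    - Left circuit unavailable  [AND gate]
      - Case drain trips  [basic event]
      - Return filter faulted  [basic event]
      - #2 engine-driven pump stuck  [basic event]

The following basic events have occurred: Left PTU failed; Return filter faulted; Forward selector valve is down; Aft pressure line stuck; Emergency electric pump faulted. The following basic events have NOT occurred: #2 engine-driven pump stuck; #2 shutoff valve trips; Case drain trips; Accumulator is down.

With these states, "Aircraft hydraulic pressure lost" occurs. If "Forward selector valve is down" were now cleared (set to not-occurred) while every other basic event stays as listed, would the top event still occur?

No

Counterfactual: set "Forward selector valve is down" to not occurred.
PTU path lost [OR]: #2 shutoff valve trips=not, Aft pressure line stuck=occurs → at least one input occurs → occurs.
System B down [OR]: Emergency electric pump faulted=occurs, Accumulator is down=not → at least one input occurs → occurs.
Right circuit lost [AND]: PTU path lost=occurs, Forward selector valve is down=not, System B down=occurs → not all inputs occur → does not occur.
Left circuit unavailable [AND]: Case drain trips=not, Return filter faulted=occurs, #2 engine-driven pump stuck=not → not all inputs occur → does not occur.
System A unavailable [OR]: Left PTU failed=occurs, Left circuit unavailable=not → at least one input occurs → occurs.
Aircraft hydraulic pressure lost [AND]: Right circuit lost=not, System A unavailable=occurs → not all inputs occur → does not occur.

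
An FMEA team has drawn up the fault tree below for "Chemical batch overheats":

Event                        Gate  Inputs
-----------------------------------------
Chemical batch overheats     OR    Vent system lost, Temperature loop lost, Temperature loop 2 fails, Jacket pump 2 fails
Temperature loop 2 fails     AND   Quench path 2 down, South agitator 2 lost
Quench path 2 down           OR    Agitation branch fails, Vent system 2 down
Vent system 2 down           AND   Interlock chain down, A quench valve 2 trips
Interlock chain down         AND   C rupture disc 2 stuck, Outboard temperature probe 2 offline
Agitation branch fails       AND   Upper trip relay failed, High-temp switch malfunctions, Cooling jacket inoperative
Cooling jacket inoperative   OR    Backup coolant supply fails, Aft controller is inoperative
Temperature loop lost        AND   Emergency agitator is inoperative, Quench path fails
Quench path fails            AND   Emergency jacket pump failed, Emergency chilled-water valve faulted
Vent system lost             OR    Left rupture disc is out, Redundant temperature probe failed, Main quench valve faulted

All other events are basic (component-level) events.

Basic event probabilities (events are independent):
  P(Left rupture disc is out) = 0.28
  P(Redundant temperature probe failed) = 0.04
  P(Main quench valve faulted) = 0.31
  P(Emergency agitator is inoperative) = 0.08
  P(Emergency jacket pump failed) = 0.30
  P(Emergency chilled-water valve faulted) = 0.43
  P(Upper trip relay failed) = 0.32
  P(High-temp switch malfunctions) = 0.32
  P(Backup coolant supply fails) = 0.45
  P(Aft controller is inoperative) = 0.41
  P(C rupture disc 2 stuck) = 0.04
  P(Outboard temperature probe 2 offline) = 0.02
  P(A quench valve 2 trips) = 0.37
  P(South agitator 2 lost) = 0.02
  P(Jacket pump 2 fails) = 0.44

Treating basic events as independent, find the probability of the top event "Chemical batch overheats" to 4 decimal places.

P(Vent system lost) [OR] = 1 − (1−0.28) × (1−0.04) × (1−0.31) = 0.523072
P(Quench path fails) [AND] = 0.30 × 0.43 = 0.129000
P(Temperature loop lost) [AND] = 0.08 × 0.129000 = 0.010320
P(Cooling jacket inoperative) [OR] = 1 − (1−0.45) × (1−0.41) = 0.675500
P(Agitation branch fails) [AND] = 0.32 × 0.32 × 0.675500 = 0.069171
P(Interlock chain down) [AND] = 0.04 × 0.02 = 0.000800
P(Vent system 2 down) [AND] = 0.000800 × 0.37 = 0.000296
P(Quench path 2 down) [OR] = 1 − (1−0.069171) × (1−0.000296) = 0.069447
P(Temperature loop 2 fails) [AND] = 0.069447 × 0.02 = 0.001389
P(Chemical batch overheats) [OR] = 1 − (1−0.523072) × (1−0.010320) × (1−0.001389) × (1−0.44) = 0.736044
Rounded to 4 decimal places: P(Chemical batch overheats) ≈ 0.7360.

0.7360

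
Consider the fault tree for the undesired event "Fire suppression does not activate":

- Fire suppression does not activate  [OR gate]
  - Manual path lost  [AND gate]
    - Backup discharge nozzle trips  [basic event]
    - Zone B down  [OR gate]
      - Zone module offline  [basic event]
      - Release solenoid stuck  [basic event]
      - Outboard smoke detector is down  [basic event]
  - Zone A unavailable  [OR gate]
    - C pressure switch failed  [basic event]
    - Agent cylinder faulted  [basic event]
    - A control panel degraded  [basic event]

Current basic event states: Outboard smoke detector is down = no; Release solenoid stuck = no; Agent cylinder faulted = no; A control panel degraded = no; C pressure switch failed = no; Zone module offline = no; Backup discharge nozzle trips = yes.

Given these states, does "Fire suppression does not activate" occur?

Zone B down [OR]: Zone module offline=not, Release solenoid stuck=not, Outboard smoke detector is down=not → no input occurs → does not occur.
Manual path lost [AND]: Backup discharge nozzle trips=occurs, Zone B down=not → not all inputs occur → does not occur.
Zone A unavailable [OR]: C pressure switch failed=not, Agent cylinder faulted=not, A control panel degraded=not → no input occurs → does not occur.
Fire suppression does not activate [OR]: Manual path lost=not, Zone A unavailable=not → no input occurs → does not occur.

No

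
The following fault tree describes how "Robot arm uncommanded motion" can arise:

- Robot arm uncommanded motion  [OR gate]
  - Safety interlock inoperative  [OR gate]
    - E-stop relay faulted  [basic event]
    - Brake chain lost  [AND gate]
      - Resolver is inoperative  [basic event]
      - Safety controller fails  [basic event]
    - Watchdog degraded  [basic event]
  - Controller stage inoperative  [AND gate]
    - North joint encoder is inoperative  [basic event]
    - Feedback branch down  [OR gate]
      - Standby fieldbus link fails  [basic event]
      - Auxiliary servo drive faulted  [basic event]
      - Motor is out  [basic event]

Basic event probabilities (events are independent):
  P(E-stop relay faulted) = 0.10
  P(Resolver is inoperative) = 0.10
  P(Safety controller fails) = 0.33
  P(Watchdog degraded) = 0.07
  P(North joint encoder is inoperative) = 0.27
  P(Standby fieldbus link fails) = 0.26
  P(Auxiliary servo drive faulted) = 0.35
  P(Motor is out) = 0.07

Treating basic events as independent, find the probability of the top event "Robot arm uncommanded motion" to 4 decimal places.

0.3114

P(Brake chain lost) [AND] = 0.10 × 0.33 = 0.033000
P(Safety interlock inoperative) [OR] = 1 − (1−0.10) × (1−0.033000) × (1−0.07) = 0.190621
P(Feedback branch down) [OR] = 1 − (1−0.26) × (1−0.35) × (1−0.07) = 0.552670
P(Controller stage inoperative) [AND] = 0.27 × 0.552670 = 0.149221
P(Robot arm uncommanded motion) [OR] = 1 − (1−0.190621) × (1−0.149221) = 0.311397
Rounded to 4 decimal places: P(Robot arm uncommanded motion) ≈ 0.3114.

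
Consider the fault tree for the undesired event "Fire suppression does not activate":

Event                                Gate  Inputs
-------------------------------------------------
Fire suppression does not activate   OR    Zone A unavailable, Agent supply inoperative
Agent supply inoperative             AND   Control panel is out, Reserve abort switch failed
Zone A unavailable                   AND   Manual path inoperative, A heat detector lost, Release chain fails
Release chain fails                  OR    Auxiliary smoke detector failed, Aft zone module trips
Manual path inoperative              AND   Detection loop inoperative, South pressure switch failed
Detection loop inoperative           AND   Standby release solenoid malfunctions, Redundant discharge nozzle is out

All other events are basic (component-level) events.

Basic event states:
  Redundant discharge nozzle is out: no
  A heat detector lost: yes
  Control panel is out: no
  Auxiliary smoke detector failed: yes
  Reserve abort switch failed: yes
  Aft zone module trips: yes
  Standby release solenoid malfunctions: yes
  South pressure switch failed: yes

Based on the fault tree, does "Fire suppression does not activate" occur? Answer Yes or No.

No

Detection loop inoperative [AND]: Standby release solenoid malfunctions=occurs, Redundant discharge nozzle is out=not → not all inputs occur → does not occur.
Manual path inoperative [AND]: Detection loop inoperative=not, South pressure switch failed=occurs → not all inputs occur → does not occur.
Release chain fails [OR]: Auxiliary smoke detector failed=occurs, Aft zone module trips=occurs → at least one input occurs → occurs.
Zone A unavailable [AND]: Manual path inoperative=not, A heat detector lost=occurs, Release chain fails=occurs → not all inputs occur → does not occur.
Agent supply inoperative [AND]: Control panel is out=not, Reserve abort switch failed=occurs → not all inputs occur → does not occur.
Fire suppression does not activate [OR]: Zone A unavailable=not, Agent supply inoperative=not → no input occurs → does not occur.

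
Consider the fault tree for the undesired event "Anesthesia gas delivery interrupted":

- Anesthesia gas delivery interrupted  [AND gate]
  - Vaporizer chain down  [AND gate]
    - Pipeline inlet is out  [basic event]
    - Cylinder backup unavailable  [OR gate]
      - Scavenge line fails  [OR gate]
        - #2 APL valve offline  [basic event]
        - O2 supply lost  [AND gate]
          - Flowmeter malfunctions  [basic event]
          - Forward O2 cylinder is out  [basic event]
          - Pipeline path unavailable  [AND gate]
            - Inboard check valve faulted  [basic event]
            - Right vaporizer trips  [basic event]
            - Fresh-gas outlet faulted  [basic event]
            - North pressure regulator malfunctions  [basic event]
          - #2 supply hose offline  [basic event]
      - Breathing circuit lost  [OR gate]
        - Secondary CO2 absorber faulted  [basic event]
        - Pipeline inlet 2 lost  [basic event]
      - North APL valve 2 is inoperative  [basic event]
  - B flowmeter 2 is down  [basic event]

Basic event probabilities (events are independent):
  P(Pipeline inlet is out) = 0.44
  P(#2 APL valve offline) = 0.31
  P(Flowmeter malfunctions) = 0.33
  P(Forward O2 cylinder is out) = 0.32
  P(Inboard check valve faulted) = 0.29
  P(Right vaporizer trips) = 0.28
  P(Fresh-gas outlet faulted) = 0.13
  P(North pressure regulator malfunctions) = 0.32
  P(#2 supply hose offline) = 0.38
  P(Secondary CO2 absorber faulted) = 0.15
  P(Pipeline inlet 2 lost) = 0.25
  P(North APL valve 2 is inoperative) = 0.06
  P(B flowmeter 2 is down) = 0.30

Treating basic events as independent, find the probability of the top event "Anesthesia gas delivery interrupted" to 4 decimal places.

0.0774

P(Pipeline path unavailable) [AND] = 0.29 × 0.28 × 0.13 × 0.32 = 0.003378
P(O2 supply lost) [AND] = 0.33 × 0.32 × 0.003378 × 0.38 = 0.000136
P(Scavenge line fails) [OR] = 1 − (1−0.31) × (1−0.000136) = 0.310094
P(Breathing circuit lost) [OR] = 1 − (1−0.15) × (1−0.25) = 0.362500
P(Cylinder backup unavailable) [OR] = 1 − (1−0.310094) × (1−0.362500) × (1−0.06) = 0.586574
P(Vaporizer chain down) [AND] = 0.44 × 0.586574 = 0.258093
P(Anesthesia gas delivery interrupted) [AND] = 0.258093 × 0.30 = 0.077428
Rounded to 4 decimal places: P(Anesthesia gas delivery interrupted) ≈ 0.0774.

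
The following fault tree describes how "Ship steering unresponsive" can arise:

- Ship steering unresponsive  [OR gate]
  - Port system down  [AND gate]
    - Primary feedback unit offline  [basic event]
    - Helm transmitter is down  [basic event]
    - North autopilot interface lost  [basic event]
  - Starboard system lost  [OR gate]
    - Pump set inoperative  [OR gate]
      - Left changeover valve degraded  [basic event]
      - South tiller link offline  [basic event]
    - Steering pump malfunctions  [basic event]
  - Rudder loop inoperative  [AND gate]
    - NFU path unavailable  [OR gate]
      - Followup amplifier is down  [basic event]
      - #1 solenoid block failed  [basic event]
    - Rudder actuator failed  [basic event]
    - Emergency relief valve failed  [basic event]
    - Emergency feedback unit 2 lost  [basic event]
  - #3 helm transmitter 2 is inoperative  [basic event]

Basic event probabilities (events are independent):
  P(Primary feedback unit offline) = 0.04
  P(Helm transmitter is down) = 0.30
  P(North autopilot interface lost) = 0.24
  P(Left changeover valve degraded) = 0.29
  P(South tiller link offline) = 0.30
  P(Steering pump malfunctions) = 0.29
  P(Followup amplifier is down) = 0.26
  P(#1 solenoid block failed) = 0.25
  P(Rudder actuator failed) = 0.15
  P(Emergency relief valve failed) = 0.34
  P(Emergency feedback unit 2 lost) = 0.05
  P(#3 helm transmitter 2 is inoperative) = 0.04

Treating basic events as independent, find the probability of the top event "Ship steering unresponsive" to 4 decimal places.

P(Port system down) [AND] = 0.04 × 0.30 × 0.24 = 0.002880
P(Pump set inoperative) [OR] = 1 − (1−0.29) × (1−0.30) = 0.503000
P(Starboard system lost) [OR] = 1 − (1−0.503000) × (1−0.29) = 0.647130
P(NFU path unavailable) [OR] = 1 − (1−0.26) × (1−0.25) = 0.445000
P(Rudder loop inoperative) [AND] = 0.445000 × 0.15 × 0.34 × 0.05 = 0.001135
P(Ship steering unresponsive) [OR] = 1 − (1−0.002880) × (1−0.647130) × (1−0.001135) × (1−0.04) = 0.662604
Rounded to 4 decimal places: P(Ship steering unresponsive) ≈ 0.6626.

0.6626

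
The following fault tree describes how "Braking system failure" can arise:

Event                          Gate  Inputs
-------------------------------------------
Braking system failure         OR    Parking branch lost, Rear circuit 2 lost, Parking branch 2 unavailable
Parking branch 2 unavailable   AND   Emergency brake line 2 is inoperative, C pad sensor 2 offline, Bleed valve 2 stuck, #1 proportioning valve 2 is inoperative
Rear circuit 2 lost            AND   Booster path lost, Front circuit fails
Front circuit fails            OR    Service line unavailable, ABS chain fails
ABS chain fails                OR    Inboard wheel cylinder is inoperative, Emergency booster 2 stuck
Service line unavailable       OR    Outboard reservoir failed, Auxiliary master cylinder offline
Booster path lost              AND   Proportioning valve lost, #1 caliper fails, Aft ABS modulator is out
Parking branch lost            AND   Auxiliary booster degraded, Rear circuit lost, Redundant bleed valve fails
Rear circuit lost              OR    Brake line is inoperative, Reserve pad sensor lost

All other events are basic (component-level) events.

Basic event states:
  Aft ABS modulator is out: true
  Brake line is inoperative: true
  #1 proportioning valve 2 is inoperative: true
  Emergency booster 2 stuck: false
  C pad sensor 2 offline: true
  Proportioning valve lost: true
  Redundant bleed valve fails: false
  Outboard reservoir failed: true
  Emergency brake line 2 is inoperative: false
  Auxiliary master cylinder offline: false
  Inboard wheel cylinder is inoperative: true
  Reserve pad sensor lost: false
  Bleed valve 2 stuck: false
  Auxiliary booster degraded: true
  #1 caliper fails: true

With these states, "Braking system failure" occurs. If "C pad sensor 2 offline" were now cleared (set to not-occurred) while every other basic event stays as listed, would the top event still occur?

Counterfactual: set "C pad sensor 2 offline" to not occurred.
Rear circuit lost [OR]: Brake line is inoperative=occurs, Reserve pad sensor lost=not → at least one input occurs → occurs.
Parking branch lost [AND]: Auxiliary booster degraded=occurs, Rear circuit lost=occurs, Redundant bleed valve fails=not → not all inputs occur → does not occur.
Booster path lost [AND]: Proportioning valve lost=occurs, #1 caliper fails=occurs, Aft ABS modulator is out=occurs → all inputs occur → occurs.
Service line unavailable [OR]: Outboard reservoir failed=occurs, Auxiliary master cylinder offline=not → at least one input occurs → occurs.
ABS chain fails [OR]: Inboard wheel cylinder is inoperative=occurs, Emergency booster 2 stuck=not → at least one input occurs → occurs.
Front circuit fails [OR]: Service line unavailable=occurs, ABS chain fails=occurs → at least one input occurs → occurs.
Rear circuit 2 lost [AND]: Booster path lost=occurs, Front circuit fails=occurs → all inputs occur → occurs.
Parking branch 2 unavailable [AND]: Emergency brake line 2 is inoperative=not, C pad sensor 2 offline=not, Bleed valve 2 stuck=not, #1 proportioning valve 2 is inoperative=occurs → not all inputs occur → does not occur.
Braking system failure [OR]: Parking branch lost=not, Rear circuit 2 lost=occurs, Parking branch 2 unavailable=not → at least one input occurs → occurs.

Yes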